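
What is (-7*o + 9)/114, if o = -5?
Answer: 22/57 ≈ 0.38596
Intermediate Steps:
(-7*o + 9)/114 = (-7*(-5) + 9)/114 = (35 + 9)/114 = (1/114)*44 = 22/57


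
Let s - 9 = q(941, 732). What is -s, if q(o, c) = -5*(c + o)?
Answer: 8356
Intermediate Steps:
q(o, c) = -5*c - 5*o
s = -8356 (s = 9 + (-5*732 - 5*941) = 9 + (-3660 - 4705) = 9 - 8365 = -8356)
-s = -1*(-8356) = 8356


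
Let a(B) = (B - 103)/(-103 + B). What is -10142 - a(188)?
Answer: -10143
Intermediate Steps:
a(B) = 1 (a(B) = (-103 + B)/(-103 + B) = 1)
-10142 - a(188) = -10142 - 1*1 = -10142 - 1 = -10143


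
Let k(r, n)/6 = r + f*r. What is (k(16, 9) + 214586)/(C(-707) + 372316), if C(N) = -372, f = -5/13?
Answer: 1395193/2417636 ≈ 0.57709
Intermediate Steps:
f = -5/13 (f = -5*1/13 = -5/13 ≈ -0.38462)
k(r, n) = 48*r/13 (k(r, n) = 6*(r - 5*r/13) = 6*(8*r/13) = 48*r/13)
(k(16, 9) + 214586)/(C(-707) + 372316) = ((48/13)*16 + 214586)/(-372 + 372316) = (768/13 + 214586)/371944 = (2790386/13)*(1/371944) = 1395193/2417636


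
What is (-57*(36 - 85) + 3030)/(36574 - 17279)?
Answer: 5823/19295 ≈ 0.30179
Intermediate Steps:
(-57*(36 - 85) + 3030)/(36574 - 17279) = (-57*(-49) + 3030)/19295 = (2793 + 3030)*(1/19295) = 5823*(1/19295) = 5823/19295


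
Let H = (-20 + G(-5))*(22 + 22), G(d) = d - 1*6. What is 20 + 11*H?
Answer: -14984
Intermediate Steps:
G(d) = -6 + d (G(d) = d - 6 = -6 + d)
H = -1364 (H = (-20 + (-6 - 5))*(22 + 22) = (-20 - 11)*44 = -31*44 = -1364)
20 + 11*H = 20 + 11*(-1364) = 20 - 15004 = -14984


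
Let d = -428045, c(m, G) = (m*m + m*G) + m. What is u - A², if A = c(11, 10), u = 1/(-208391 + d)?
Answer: -37272237905/636436 ≈ -58564.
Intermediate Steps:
c(m, G) = m + m² + G*m (c(m, G) = (m² + G*m) + m = m + m² + G*m)
u = -1/636436 (u = 1/(-208391 - 428045) = 1/(-636436) = -1/636436 ≈ -1.5713e-6)
A = 242 (A = 11*(1 + 10 + 11) = 11*22 = 242)
u - A² = -1/636436 - 1*242² = -1/636436 - 1*58564 = -1/636436 - 58564 = -37272237905/636436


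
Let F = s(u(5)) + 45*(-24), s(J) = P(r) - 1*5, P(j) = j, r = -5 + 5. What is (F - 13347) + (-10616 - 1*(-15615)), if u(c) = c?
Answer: -9433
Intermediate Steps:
r = 0
s(J) = -5 (s(J) = 0 - 1*5 = 0 - 5 = -5)
F = -1085 (F = -5 + 45*(-24) = -5 - 1080 = -1085)
(F - 13347) + (-10616 - 1*(-15615)) = (-1085 - 13347) + (-10616 - 1*(-15615)) = -14432 + (-10616 + 15615) = -14432 + 4999 = -9433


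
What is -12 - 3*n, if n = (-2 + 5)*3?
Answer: -39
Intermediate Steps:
n = 9 (n = 3*3 = 9)
-12 - 3*n = -12 - 3*9 = -12 - 27 = -39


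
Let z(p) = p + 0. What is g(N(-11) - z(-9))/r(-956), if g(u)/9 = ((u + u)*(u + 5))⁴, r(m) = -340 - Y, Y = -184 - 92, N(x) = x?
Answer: -2916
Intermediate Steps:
z(p) = p
Y = -276
r(m) = -64 (r(m) = -340 - 1*(-276) = -340 + 276 = -64)
g(u) = 144*u⁴*(5 + u)⁴ (g(u) = 9*((u + u)*(u + 5))⁴ = 9*((2*u)*(5 + u))⁴ = 9*(2*u*(5 + u))⁴ = 9*(16*u⁴*(5 + u)⁴) = 144*u⁴*(5 + u)⁴)
g(N(-11) - z(-9))/r(-956) = (144*(-11 - 1*(-9))⁴*(5 + (-11 - 1*(-9)))⁴)/(-64) = (144*(-11 + 9)⁴*(5 + (-11 + 9))⁴)*(-1/64) = (144*(-2)⁴*(5 - 2)⁴)*(-1/64) = (144*16*3⁴)*(-1/64) = (144*16*81)*(-1/64) = 186624*(-1/64) = -2916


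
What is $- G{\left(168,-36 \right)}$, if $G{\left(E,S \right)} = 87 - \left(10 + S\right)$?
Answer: $-113$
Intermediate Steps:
$G{\left(E,S \right)} = 77 - S$
$- G{\left(168,-36 \right)} = - (77 - -36) = - (77 + 36) = \left(-1\right) 113 = -113$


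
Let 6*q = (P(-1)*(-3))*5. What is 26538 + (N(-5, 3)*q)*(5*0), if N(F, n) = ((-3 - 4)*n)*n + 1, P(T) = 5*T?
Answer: 26538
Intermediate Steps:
q = 25/2 (q = (((5*(-1))*(-3))*5)/6 = (-5*(-3)*5)/6 = (15*5)/6 = (1/6)*75 = 25/2 ≈ 12.500)
N(F, n) = 1 - 7*n**2 (N(F, n) = (-7*n)*n + 1 = -7*n**2 + 1 = 1 - 7*n**2)
26538 + (N(-5, 3)*q)*(5*0) = 26538 + ((1 - 7*3**2)*(25/2))*(5*0) = 26538 + ((1 - 7*9)*(25/2))*0 = 26538 + ((1 - 63)*(25/2))*0 = 26538 - 62*25/2*0 = 26538 - 775*0 = 26538 + 0 = 26538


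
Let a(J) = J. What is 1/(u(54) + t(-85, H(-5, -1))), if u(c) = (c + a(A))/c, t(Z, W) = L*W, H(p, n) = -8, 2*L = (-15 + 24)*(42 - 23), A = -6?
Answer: -9/6148 ≈ -0.0014639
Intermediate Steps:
L = 171/2 (L = ((-15 + 24)*(42 - 23))/2 = (9*19)/2 = (½)*171 = 171/2 ≈ 85.500)
t(Z, W) = 171*W/2
u(c) = (-6 + c)/c (u(c) = (c - 6)/c = (-6 + c)/c)
1/(u(54) + t(-85, H(-5, -1))) = 1/((-6 + 54)/54 + (171/2)*(-8)) = 1/((1/54)*48 - 684) = 1/(8/9 - 684) = 1/(-6148/9) = -9/6148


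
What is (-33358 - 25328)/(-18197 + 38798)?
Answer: -19562/6867 ≈ -2.8487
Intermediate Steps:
(-33358 - 25328)/(-18197 + 38798) = -58686/20601 = -58686*1/20601 = -19562/6867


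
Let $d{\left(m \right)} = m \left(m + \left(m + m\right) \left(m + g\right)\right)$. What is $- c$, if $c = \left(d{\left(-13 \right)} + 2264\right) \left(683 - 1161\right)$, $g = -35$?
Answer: $-6592098$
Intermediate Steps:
$d{\left(m \right)} = m \left(m + 2 m \left(-35 + m\right)\right)$ ($d{\left(m \right)} = m \left(m + \left(m + m\right) \left(m - 35\right)\right) = m \left(m + 2 m \left(-35 + m\right)\right)$)
$c = 6592098$ ($c = \left(\left(-13\right)^{2} \left(-69 + 2 \left(-13\right)\right) + 2264\right) \left(683 - 1161\right) = \left(169 \left(-69 - 26\right) + 2264\right) \left(-478\right) = \left(169 \left(-95\right) + 2264\right) \left(-478\right) = \left(-16055 + 2264\right) \left(-478\right) = \left(-13791\right) \left(-478\right) = 6592098$)
$- c = \left(-1\right) 6592098 = -6592098$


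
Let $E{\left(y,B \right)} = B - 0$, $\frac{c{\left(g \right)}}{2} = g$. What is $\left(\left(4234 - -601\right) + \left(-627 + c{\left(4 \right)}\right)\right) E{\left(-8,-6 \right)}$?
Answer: $-25296$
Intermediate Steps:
$c{\left(g \right)} = 2 g$
$E{\left(y,B \right)} = B$ ($E{\left(y,B \right)} = B + 0 = B$)
$\left(\left(4234 - -601\right) + \left(-627 + c{\left(4 \right)}\right)\right) E{\left(-8,-6 \right)} = \left(\left(4234 - -601\right) + \left(-627 + 2 \cdot 4\right)\right) \left(-6\right) = \left(\left(4234 + \left(-1013 + 1614\right)\right) + \left(-627 + 8\right)\right) \left(-6\right) = \left(\left(4234 + 601\right) - 619\right) \left(-6\right) = \left(4835 - 619\right) \left(-6\right) = 4216 \left(-6\right) = -25296$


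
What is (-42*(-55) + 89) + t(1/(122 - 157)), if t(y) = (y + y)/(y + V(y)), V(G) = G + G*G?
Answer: 165601/69 ≈ 2400.0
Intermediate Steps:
V(G) = G + G²
t(y) = 2*y/(y + y*(1 + y)) (t(y) = (y + y)/(y + y*(1 + y)) = (2*y)/(y + y*(1 + y)) = 2*y/(y + y*(1 + y)))
(-42*(-55) + 89) + t(1/(122 - 157)) = (-42*(-55) + 89) + 2/(2 + 1/(122 - 157)) = (2310 + 89) + 2/(2 + 1/(-35)) = 2399 + 2/(2 - 1/35) = 2399 + 2/(69/35) = 2399 + 2*(35/69) = 2399 + 70/69 = 165601/69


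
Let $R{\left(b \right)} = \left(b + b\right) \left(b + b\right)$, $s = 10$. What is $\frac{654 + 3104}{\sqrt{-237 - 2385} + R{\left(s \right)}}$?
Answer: $\frac{751600}{81311} - \frac{1879 i \sqrt{2622}}{81311} \approx 9.2435 - 1.1833 i$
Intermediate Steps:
$R{\left(b \right)} = 4 b^{2}$ ($R{\left(b \right)} = 2 b 2 b = 4 b^{2}$)
$\frac{654 + 3104}{\sqrt{-237 - 2385} + R{\left(s \right)}} = \frac{654 + 3104}{\sqrt{-237 - 2385} + 4 \cdot 10^{2}} = \frac{3758}{\sqrt{-2622} + 4 \cdot 100} = \frac{3758}{i \sqrt{2622} + 400} = \frac{3758}{400 + i \sqrt{2622}}$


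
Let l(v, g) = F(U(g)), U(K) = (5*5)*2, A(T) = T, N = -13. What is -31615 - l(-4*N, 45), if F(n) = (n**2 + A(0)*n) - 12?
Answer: -34103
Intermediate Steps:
U(K) = 50 (U(K) = 25*2 = 50)
F(n) = -12 + n**2 (F(n) = (n**2 + 0*n) - 12 = (n**2 + 0) - 12 = n**2 - 12 = -12 + n**2)
l(v, g) = 2488 (l(v, g) = -12 + 50**2 = -12 + 2500 = 2488)
-31615 - l(-4*N, 45) = -31615 - 1*2488 = -31615 - 2488 = -34103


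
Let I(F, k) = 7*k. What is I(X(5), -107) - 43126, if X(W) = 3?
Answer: -43875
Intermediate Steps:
I(X(5), -107) - 43126 = 7*(-107) - 43126 = -749 - 43126 = -43875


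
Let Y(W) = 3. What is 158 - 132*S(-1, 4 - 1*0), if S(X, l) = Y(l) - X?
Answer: -370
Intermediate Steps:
S(X, l) = 3 - X
158 - 132*S(-1, 4 - 1*0) = 158 - 132*(3 - 1*(-1)) = 158 - 132*(3 + 1) = 158 - 132*4 = 158 - 528 = -370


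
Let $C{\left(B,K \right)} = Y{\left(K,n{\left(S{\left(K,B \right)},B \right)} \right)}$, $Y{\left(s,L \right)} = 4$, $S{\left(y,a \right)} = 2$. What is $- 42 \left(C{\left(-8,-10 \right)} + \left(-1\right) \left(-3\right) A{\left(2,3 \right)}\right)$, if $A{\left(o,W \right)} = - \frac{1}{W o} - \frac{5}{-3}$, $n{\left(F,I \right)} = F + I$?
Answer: $-357$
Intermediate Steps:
$A{\left(o,W \right)} = \frac{5}{3} - \frac{1}{W o}$ ($A{\left(o,W \right)} = - \frac{1}{W o} - - \frac{5}{3} = - \frac{1}{W o} + \frac{5}{3} = \frac{5}{3} - \frac{1}{W o}$)
$C{\left(B,K \right)} = 4$
$- 42 \left(C{\left(-8,-10 \right)} + \left(-1\right) \left(-3\right) A{\left(2,3 \right)}\right) = - 42 \left(4 + \left(-1\right) \left(-3\right) \left(\frac{5}{3} - \frac{1}{3 \cdot 2}\right)\right) = - 42 \left(4 + 3 \left(\frac{5}{3} - \frac{1}{3} \cdot \frac{1}{2}\right)\right) = - 42 \left(4 + 3 \left(\frac{5}{3} - \frac{1}{6}\right)\right) = - 42 \left(4 + 3 \cdot \frac{3}{2}\right) = - 42 \left(4 + \frac{9}{2}\right) = \left(-42\right) \frac{17}{2} = -357$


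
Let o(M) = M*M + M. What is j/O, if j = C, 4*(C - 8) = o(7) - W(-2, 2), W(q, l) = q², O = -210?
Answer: -⅒ ≈ -0.10000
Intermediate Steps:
o(M) = M + M² (o(M) = M² + M = M + M²)
C = 21 (C = 8 + (7*(1 + 7) - 1*(-2)²)/4 = 8 + (7*8 - 1*4)/4 = 8 + (56 - 4)/4 = 8 + (¼)*52 = 8 + 13 = 21)
j = 21
j/O = 21/(-210) = 21*(-1/210) = -⅒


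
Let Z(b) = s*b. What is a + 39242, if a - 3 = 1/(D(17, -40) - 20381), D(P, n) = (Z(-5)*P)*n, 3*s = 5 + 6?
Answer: 931794032/23743 ≈ 39245.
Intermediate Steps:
s = 11/3 (s = (5 + 6)/3 = (⅓)*11 = 11/3 ≈ 3.6667)
Z(b) = 11*b/3
D(P, n) = -55*P*n/3 (D(P, n) = (((11/3)*(-5))*P)*n = (-55*P/3)*n = -55*P*n/3)
a = 71226/23743 (a = 3 + 1/(-55/3*17*(-40) - 20381) = 3 + 1/(37400/3 - 20381) = 3 + 1/(-23743/3) = 3 - 3/23743 = 71226/23743 ≈ 2.9999)
a + 39242 = 71226/23743 + 39242 = 931794032/23743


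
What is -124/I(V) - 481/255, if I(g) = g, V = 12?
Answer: -3116/255 ≈ -12.220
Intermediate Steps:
-124/I(V) - 481/255 = -124/12 - 481/255 = -124*1/12 - 481*1/255 = -31/3 - 481/255 = -3116/255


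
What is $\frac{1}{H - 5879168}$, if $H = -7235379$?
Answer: $- \frac{1}{13114547} \approx -7.6251 \cdot 10^{-8}$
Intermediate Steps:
$\frac{1}{H - 5879168} = \frac{1}{-7235379 - 5879168} = \frac{1}{-13114547} = - \frac{1}{13114547}$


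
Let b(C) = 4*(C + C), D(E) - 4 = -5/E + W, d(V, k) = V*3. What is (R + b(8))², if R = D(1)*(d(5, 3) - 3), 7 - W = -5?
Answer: 38416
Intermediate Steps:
W = 12 (W = 7 - 1*(-5) = 7 + 5 = 12)
d(V, k) = 3*V
D(E) = 16 - 5/E (D(E) = 4 + (-5/E + 12) = 4 + (12 - 5/E) = 16 - 5/E)
b(C) = 8*C (b(C) = 4*(2*C) = 8*C)
R = 132 (R = (16 - 5/1)*(3*5 - 3) = (16 - 5*1)*(15 - 3) = (16 - 5)*12 = 11*12 = 132)
(R + b(8))² = (132 + 8*8)² = (132 + 64)² = 196² = 38416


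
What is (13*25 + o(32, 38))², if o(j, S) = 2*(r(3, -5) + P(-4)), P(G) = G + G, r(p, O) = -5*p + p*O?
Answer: 62001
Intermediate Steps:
r(p, O) = -5*p + O*p
P(G) = 2*G
o(j, S) = -76 (o(j, S) = 2*(3*(-5 - 5) + 2*(-4)) = 2*(3*(-10) - 8) = 2*(-30 - 8) = 2*(-38) = -76)
(13*25 + o(32, 38))² = (13*25 - 76)² = (325 - 76)² = 249² = 62001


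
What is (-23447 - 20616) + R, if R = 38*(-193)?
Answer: -51397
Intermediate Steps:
R = -7334
(-23447 - 20616) + R = (-23447 - 20616) - 7334 = -44063 - 7334 = -51397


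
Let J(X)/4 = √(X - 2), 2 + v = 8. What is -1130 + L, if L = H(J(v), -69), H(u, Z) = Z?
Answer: -1199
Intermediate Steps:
v = 6 (v = -2 + 8 = 6)
J(X) = 4*√(-2 + X) (J(X) = 4*√(X - 2) = 4*√(-2 + X))
L = -69
-1130 + L = -1130 - 69 = -1199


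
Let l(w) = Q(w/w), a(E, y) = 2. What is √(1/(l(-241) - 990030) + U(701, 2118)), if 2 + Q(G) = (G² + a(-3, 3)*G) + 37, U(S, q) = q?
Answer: √518954562506390/494996 ≈ 46.022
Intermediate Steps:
Q(G) = 35 + G² + 2*G (Q(G) = -2 + ((G² + 2*G) + 37) = -2 + (37 + G² + 2*G) = 35 + G² + 2*G)
l(w) = 38 (l(w) = 35 + (w/w)² + 2*(w/w) = 35 + 1² + 2*1 = 35 + 1 + 2 = 38)
√(1/(l(-241) - 990030) + U(701, 2118)) = √(1/(38 - 990030) + 2118) = √(1/(-989992) + 2118) = √(-1/989992 + 2118) = √(2096803055/989992) = √518954562506390/494996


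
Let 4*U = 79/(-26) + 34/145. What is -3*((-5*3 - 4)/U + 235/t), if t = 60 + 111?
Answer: -51479105/602547 ≈ -85.436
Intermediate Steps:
t = 171
U = -10571/15080 (U = (79/(-26) + 34/145)/4 = (79*(-1/26) + 34*(1/145))/4 = (-79/26 + 34/145)/4 = (¼)*(-10571/3770) = -10571/15080 ≈ -0.70099)
-3*((-5*3 - 4)/U + 235/t) = -3*((-5*3 - 4)/(-10571/15080) + 235/171) = -3*((-15 - 4)*(-15080/10571) + 235*(1/171)) = -3*(-19*(-15080/10571) + 235/171) = -3*(286520/10571 + 235/171) = -3*51479105/1807641 = -51479105/602547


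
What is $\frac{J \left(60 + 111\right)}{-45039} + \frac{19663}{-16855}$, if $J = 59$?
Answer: $- \frac{351883984}{253044115} \approx -1.3906$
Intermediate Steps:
$\frac{J \left(60 + 111\right)}{-45039} + \frac{19663}{-16855} = \frac{59 \left(60 + 111\right)}{-45039} + \frac{19663}{-16855} = 59 \cdot 171 \left(- \frac{1}{45039}\right) + 19663 \left(- \frac{1}{16855}\right) = 10089 \left(- \frac{1}{45039}\right) - \frac{19663}{16855} = - \frac{3363}{15013} - \frac{19663}{16855} = - \frac{351883984}{253044115}$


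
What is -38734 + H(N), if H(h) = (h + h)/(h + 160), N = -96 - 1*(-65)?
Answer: -4996748/129 ≈ -38735.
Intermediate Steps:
N = -31 (N = -96 + 65 = -31)
H(h) = 2*h/(160 + h) (H(h) = (2*h)/(160 + h) = 2*h/(160 + h))
-38734 + H(N) = -38734 + 2*(-31)/(160 - 31) = -38734 + 2*(-31)/129 = -38734 + 2*(-31)*(1/129) = -38734 - 62/129 = -4996748/129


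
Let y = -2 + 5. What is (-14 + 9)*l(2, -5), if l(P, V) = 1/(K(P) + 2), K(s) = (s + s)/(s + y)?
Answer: -25/14 ≈ -1.7857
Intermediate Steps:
y = 3
K(s) = 2*s/(3 + s) (K(s) = (s + s)/(s + 3) = (2*s)/(3 + s) = 2*s/(3 + s))
l(P, V) = 1/(2 + 2*P/(3 + P)) (l(P, V) = 1/(2*P/(3 + P) + 2) = 1/(2 + 2*P/(3 + P)))
(-14 + 9)*l(2, -5) = (-14 + 9)*((3 + 2)/(2*(3 + 2*2))) = -5*5/(2*(3 + 4)) = -5*5/(2*7) = -5*5/14 = -25/14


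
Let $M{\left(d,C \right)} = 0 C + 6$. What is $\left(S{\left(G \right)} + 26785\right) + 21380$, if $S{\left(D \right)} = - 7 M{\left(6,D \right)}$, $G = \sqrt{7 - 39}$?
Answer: $48123$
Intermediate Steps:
$M{\left(d,C \right)} = 6$ ($M{\left(d,C \right)} = 0 + 6 = 6$)
$G = 4 i \sqrt{2}$ ($G = \sqrt{-32} = 4 i \sqrt{2} \approx 5.6569 i$)
$S{\left(D \right)} = -42$ ($S{\left(D \right)} = \left(-7\right) 6 = -42$)
$\left(S{\left(G \right)} + 26785\right) + 21380 = \left(-42 + 26785\right) + 21380 = 26743 + 21380 = 48123$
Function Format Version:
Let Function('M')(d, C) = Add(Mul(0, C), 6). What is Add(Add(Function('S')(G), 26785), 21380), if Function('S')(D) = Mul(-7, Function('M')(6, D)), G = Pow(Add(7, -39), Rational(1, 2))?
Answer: 48123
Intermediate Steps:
Function('M')(d, C) = 6 (Function('M')(d, C) = Add(0, 6) = 6)
G = Mul(4, I, Pow(2, Rational(1, 2))) (G = Pow(-32, Rational(1, 2)) = Mul(4, I, Pow(2, Rational(1, 2))) ≈ Mul(5.6569, I))
Function('S')(D) = -42 (Function('S')(D) = Mul(-7, 6) = -42)
Add(Add(Function('S')(G), 26785), 21380) = Add(Add(-42, 26785), 21380) = Add(26743, 21380) = 48123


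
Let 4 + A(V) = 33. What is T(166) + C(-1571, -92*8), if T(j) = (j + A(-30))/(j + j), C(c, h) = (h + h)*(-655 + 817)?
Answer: -79169853/332 ≈ -2.3846e+5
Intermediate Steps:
A(V) = 29 (A(V) = -4 + 33 = 29)
C(c, h) = 324*h (C(c, h) = (2*h)*162 = 324*h)
T(j) = (29 + j)/(2*j) (T(j) = (j + 29)/(j + j) = (29 + j)/((2*j)) = (29 + j)*(1/(2*j)) = (29 + j)/(2*j))
T(166) + C(-1571, -92*8) = (½)*(29 + 166)/166 + 324*(-92*8) = (½)*(1/166)*195 + 324*(-736) = 195/332 - 238464 = -79169853/332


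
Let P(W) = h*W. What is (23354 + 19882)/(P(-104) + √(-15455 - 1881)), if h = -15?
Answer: 8431020/306367 - 10809*I*√4334/306367 ≈ 27.519 - 2.3227*I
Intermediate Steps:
P(W) = -15*W
(23354 + 19882)/(P(-104) + √(-15455 - 1881)) = (23354 + 19882)/(-15*(-104) + √(-15455 - 1881)) = 43236/(1560 + √(-17336)) = 43236/(1560 + 2*I*√4334)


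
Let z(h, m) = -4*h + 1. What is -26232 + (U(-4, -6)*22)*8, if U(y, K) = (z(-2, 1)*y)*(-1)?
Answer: -19896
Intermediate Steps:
z(h, m) = 1 - 4*h
U(y, K) = -9*y (U(y, K) = ((1 - 4*(-2))*y)*(-1) = ((1 + 8)*y)*(-1) = (9*y)*(-1) = -9*y)
-26232 + (U(-4, -6)*22)*8 = -26232 + (-9*(-4)*22)*8 = -26232 + (36*22)*8 = -26232 + 792*8 = -26232 + 6336 = -19896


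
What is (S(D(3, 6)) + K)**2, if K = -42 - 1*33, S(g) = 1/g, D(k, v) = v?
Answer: 201601/36 ≈ 5600.0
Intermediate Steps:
S(g) = 1/g
K = -75 (K = -42 - 33 = -75)
(S(D(3, 6)) + K)**2 = (1/6 - 75)**2 = (-449/6)**2 = 201601/36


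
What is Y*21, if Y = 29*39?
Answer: 23751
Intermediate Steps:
Y = 1131
Y*21 = 1131*21 = 23751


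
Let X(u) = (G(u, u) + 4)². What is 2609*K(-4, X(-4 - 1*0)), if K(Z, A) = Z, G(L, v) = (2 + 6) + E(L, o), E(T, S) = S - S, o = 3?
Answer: -10436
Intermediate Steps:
E(T, S) = 0
G(L, v) = 8 (G(L, v) = (2 + 6) + 0 = 8 + 0 = 8)
X(u) = 144 (X(u) = (8 + 4)² = 12² = 144)
2609*K(-4, X(-4 - 1*0)) = 2609*(-4) = -10436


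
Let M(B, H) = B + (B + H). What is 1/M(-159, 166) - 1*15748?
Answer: -2393697/152 ≈ -15748.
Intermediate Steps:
M(B, H) = H + 2*B
1/M(-159, 166) - 1*15748 = 1/(166 + 2*(-159)) - 1*15748 = 1/(166 - 318) - 15748 = 1/(-152) - 15748 = -1/152 - 15748 = -2393697/152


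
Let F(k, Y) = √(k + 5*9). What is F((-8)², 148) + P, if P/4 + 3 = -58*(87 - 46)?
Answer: -9524 + √109 ≈ -9513.6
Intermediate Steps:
P = -9524 (P = -12 + 4*(-58*(87 - 46)) = -12 + 4*(-58*41) = -12 + 4*(-2378) = -12 - 9512 = -9524)
F(k, Y) = √(45 + k) (F(k, Y) = √(k + 45) = √(45 + k))
F((-8)², 148) + P = √(45 + (-8)²) - 9524 = √(45 + 64) - 9524 = √109 - 9524 = -9524 + √109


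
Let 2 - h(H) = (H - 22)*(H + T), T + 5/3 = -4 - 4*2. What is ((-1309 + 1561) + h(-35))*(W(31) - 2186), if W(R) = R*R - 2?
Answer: 3092040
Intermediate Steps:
T = -41/3 (T = -5/3 + (-4 - 4*2) = -5/3 + (-4 - 8) = -5/3 - 12 = -41/3 ≈ -13.667)
W(R) = -2 + R**2 (W(R) = R**2 - 2 = -2 + R**2)
h(H) = 2 - (-22 + H)*(-41/3 + H) (h(H) = 2 - (H - 22)*(H - 41/3) = 2 - (-22 + H)*(-41/3 + H))
((-1309 + 1561) + h(-35))*(W(31) - 2186) = ((-1309 + 1561) + (-896/3 - 1*(-35)**2 + (107/3)*(-35)))*((-2 + 31**2) - 2186) = (252 + (-896/3 - 1*1225 - 3745/3))*((-2 + 961) - 2186) = (252 + (-896/3 - 1225 - 3745/3))*(959 - 2186) = (252 - 2772)*(-1227) = -2520*(-1227) = 3092040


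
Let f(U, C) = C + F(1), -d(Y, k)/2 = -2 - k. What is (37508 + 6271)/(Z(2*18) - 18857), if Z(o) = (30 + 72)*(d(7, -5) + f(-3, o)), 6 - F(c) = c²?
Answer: -43779/15287 ≈ -2.8638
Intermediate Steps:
d(Y, k) = 4 + 2*k (d(Y, k) = -2*(-2 - k) = 4 + 2*k)
F(c) = 6 - c²
f(U, C) = 5 + C (f(U, C) = C + (6 - 1*1²) = C + (6 - 1*1) = C + (6 - 1) = C + 5 = 5 + C)
Z(o) = -102 + 102*o (Z(o) = (30 + 72)*((4 + 2*(-5)) + (5 + o)) = 102*((4 - 10) + (5 + o)) = 102*(-6 + (5 + o)) = 102*(-1 + o) = -102 + 102*o)
(37508 + 6271)/(Z(2*18) - 18857) = (37508 + 6271)/((-102 + 102*(2*18)) - 18857) = 43779/((-102 + 102*36) - 18857) = 43779/((-102 + 3672) - 18857) = 43779/(3570 - 18857) = 43779/(-15287) = 43779*(-1/15287) = -43779/15287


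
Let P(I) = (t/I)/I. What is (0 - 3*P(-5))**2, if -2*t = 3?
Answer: 81/2500 ≈ 0.032400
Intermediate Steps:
t = -3/2 (t = -1/2*3 = -3/2 ≈ -1.5000)
P(I) = -3/(2*I**2) (P(I) = (-3/(2*I))/I = -3/(2*I**2))
(0 - 3*P(-5))**2 = (0 - (-9)/(2*(-5)**2))**2 = (0 - (-9)/(2*25))**2 = (0 - 3*(-3/50))**2 = (0 + 9/50)**2 = (9/50)**2 = 81/2500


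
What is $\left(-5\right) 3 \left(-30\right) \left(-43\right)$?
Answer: $-19350$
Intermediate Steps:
$\left(-5\right) 3 \left(-30\right) \left(-43\right) = \left(-15\right) \left(-30\right) \left(-43\right) = 450 \left(-43\right) = -19350$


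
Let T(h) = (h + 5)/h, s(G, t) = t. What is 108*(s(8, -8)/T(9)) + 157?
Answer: -2789/7 ≈ -398.43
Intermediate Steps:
T(h) = (5 + h)/h
108*(s(8, -8)/T(9)) + 157 = 108*(-8*9/(5 + 9)) + 157 = 108*(-8/((⅑)*14)) + 157 = 108*(-8/14/9) + 157 = 108*(-8*9/14) + 157 = 108*(-36/7) + 157 = -3888/7 + 157 = -2789/7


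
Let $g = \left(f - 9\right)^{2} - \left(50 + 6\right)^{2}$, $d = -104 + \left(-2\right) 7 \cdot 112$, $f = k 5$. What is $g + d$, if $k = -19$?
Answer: $6008$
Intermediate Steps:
$f = -95$ ($f = \left(-19\right) 5 = -95$)
$d = -1672$ ($d = -104 - 1568 = -1672$)
$g = 7680$ ($g = \left(-95 - 9\right)^{2} - \left(50 + 6\right)^{2} = \left(-104\right)^{2} - 56^{2} = 10816 - 3136 = 7680$)
$g + d = 7680 - 1672 = 6008$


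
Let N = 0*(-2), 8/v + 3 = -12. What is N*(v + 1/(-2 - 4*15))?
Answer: 0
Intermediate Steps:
v = -8/15 (v = 8/(-3 - 12) = 8/(-15) = 8*(-1/15) = -8/15 ≈ -0.53333)
N = 0
N*(v + 1/(-2 - 4*15)) = 0*(-8/15 + 1/(-2 - 4*15)) = 0*(-8/15 + (1/15)/(-6)) = 0*(-8/15 - 1/6*1/15) = 0*(-8/15 - 1/90) = 0*(-49/90) = 0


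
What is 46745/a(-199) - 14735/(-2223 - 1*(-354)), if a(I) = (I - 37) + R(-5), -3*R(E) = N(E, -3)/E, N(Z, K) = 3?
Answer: -19974260/104931 ≈ -190.36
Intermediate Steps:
R(E) = -1/E
a(I) = -184/5 + I (a(I) = (I - 37) - 1/(-5) = (-37 + I) - 1*(-⅕) = (-37 + I) + ⅕ = -184/5 + I)
46745/a(-199) - 14735/(-2223 - 1*(-354)) = 46745/(-184/5 - 199) - 14735/(-2223 - 1*(-354)) = 46745/(-1179/5) - 14735/(-2223 + 354) = 46745*(-5/1179) - 14735/(-1869) = -233725/1179 - 14735*(-1/1869) = -233725/1179 + 2105/267 = -19974260/104931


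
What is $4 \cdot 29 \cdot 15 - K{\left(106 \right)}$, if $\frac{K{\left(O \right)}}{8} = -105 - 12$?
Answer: $2676$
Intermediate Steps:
$K{\left(O \right)} = -936$ ($K{\left(O \right)} = 8 \left(-105 - 12\right) = 8 \left(-117\right) = -936$)
$4 \cdot 29 \cdot 15 - K{\left(106 \right)} = 4 \cdot 29 \cdot 15 - -936 = 116 \cdot 15 + 936 = 1740 + 936 = 2676$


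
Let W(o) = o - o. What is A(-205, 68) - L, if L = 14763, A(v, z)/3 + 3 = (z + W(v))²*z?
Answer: 928524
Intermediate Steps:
W(o) = 0
A(v, z) = -9 + 3*z³ (A(v, z) = -9 + 3*((z + 0)²*z) = -9 + 3*(z²*z) = -9 + 3*z³)
A(-205, 68) - L = (-9 + 3*68³) - 1*14763 = (-9 + 3*314432) - 14763 = (-9 + 943296) - 14763 = 943287 - 14763 = 928524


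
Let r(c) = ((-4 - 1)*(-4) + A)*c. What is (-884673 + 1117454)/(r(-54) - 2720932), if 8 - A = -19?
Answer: -232781/2723470 ≈ -0.085472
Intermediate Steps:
A = 27 (A = 8 - 1*(-19) = 8 + 19 = 27)
r(c) = 47*c (r(c) = ((-4 - 1)*(-4) + 27)*c = (-5*(-4) + 27)*c = (20 + 27)*c = 47*c)
(-884673 + 1117454)/(r(-54) - 2720932) = (-884673 + 1117454)/(47*(-54) - 2720932) = 232781/(-2538 - 2720932) = 232781/(-2723470) = 232781*(-1/2723470) = -232781/2723470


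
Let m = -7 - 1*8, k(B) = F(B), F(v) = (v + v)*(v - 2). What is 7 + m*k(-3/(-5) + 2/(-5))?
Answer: 89/5 ≈ 17.800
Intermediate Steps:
F(v) = 2*v*(-2 + v) (F(v) = (2*v)*(-2 + v) = 2*v*(-2 + v))
k(B) = 2*B*(-2 + B)
m = -15 (m = -7 - 8 = -15)
7 + m*k(-3/(-5) + 2/(-5)) = 7 - 30*(-3/(-5) + 2/(-5))*(-2 + (-3/(-5) + 2/(-5))) = 7 - 30*(-3*(-1/5) + 2*(-1/5))*(-2 + (-3*(-1/5) + 2*(-1/5))) = 7 - 30*(3/5 - 2/5)*(-2 + (3/5 - 2/5)) = 7 - 30*(-2 + 1/5)/5 = 7 - 30*(-9)/(5*5) = 7 - 15*(-18/25) = 7 + 54/5 = 89/5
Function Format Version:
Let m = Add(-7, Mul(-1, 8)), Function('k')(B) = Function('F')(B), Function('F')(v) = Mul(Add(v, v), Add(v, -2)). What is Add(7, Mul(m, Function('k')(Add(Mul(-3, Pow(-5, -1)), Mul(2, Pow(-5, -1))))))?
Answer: Rational(89, 5) ≈ 17.800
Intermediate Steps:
Function('F')(v) = Mul(2, v, Add(-2, v)) (Function('F')(v) = Mul(Mul(2, v), Add(-2, v)) = Mul(2, v, Add(-2, v)))
Function('k')(B) = Mul(2, B, Add(-2, B))
m = -15 (m = Add(-7, -8) = -15)
Add(7, Mul(m, Function('k')(Add(Mul(-3, Pow(-5, -1)), Mul(2, Pow(-5, -1)))))) = Add(7, Mul(-15, Mul(2, Add(Mul(-3, Pow(-5, -1)), Mul(2, Pow(-5, -1))), Add(-2, Add(Mul(-3, Pow(-5, -1)), Mul(2, Pow(-5, -1))))))) = Add(7, Mul(-15, Mul(2, Add(Mul(-3, Rational(-1, 5)), Mul(2, Rational(-1, 5))), Add(-2, Add(Mul(-3, Rational(-1, 5)), Mul(2, Rational(-1, 5))))))) = Add(7, Mul(-15, Mul(2, Add(Rational(3, 5), Rational(-2, 5)), Add(-2, Add(Rational(3, 5), Rational(-2, 5)))))) = Add(7, Mul(-15, Mul(2, Rational(1, 5), Add(-2, Rational(1, 5))))) = Add(7, Mul(-15, Mul(2, Rational(1, 5), Rational(-9, 5)))) = Add(7, Mul(-15, Rational(-18, 25))) = Add(7, Rational(54, 5)) = Rational(89, 5)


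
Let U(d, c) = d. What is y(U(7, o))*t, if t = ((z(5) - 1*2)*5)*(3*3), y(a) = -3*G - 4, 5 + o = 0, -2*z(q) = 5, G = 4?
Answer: 3240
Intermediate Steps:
z(q) = -5/2 (z(q) = -½*5 = -5/2)
o = -5 (o = -5 + 0 = -5)
y(a) = -16 (y(a) = -3*4 - 4 = -12 - 4 = -16)
t = -405/2 (t = ((-5/2 - 1*2)*5)*(3*3) = ((-5/2 - 2)*5)*9 = -9/2*5*9 = -45/2*9 = -405/2 ≈ -202.50)
y(U(7, o))*t = -16*(-405/2) = 3240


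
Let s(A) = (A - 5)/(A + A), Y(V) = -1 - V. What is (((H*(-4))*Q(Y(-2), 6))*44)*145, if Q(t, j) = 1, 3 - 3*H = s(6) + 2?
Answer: -70180/9 ≈ -7797.8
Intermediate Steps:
s(A) = (-5 + A)/(2*A) (s(A) = (-5 + A)/((2*A)) = (-5 + A)*(1/(2*A)) = (-5 + A)/(2*A))
H = 11/36 (H = 1 - ((½)*(-5 + 6)/6 + 2)/3 = 1 - ((½)*(⅙)*1 + 2)/3 = 1 - (1/12 + 2)/3 = 1 - ⅓*25/12 = 1 - 25/36 = 11/36 ≈ 0.30556)
(((H*(-4))*Q(Y(-2), 6))*44)*145 = ((((11/36)*(-4))*1)*44)*145 = (-11/9*1*44)*145 = -11/9*44*145 = -484/9*145 = -70180/9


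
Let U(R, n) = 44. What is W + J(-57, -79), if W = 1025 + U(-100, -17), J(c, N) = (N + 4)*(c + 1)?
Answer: 5269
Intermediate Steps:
J(c, N) = (1 + c)*(4 + N) (J(c, N) = (4 + N)*(1 + c) = (1 + c)*(4 + N))
W = 1069 (W = 1025 + 44 = 1069)
W + J(-57, -79) = 1069 + (4 - 79 + 4*(-57) - 79*(-57)) = 1069 + (4 - 79 - 228 + 4503) = 1069 + 4200 = 5269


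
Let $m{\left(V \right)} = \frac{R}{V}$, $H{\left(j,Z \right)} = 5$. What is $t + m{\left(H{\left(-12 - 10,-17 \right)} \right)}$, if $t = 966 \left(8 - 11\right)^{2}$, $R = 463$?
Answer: $\frac{43933}{5} \approx 8786.6$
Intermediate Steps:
$t = 8694$ ($t = 966 \left(-3\right)^{2} = 966 \cdot 9 = 8694$)
$m{\left(V \right)} = \frac{463}{V}$
$t + m{\left(H{\left(-12 - 10,-17 \right)} \right)} = 8694 + \frac{463}{5} = \frac{43933}{5}$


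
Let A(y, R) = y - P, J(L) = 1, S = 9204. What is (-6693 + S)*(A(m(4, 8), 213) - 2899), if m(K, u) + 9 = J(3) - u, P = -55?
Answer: -7181460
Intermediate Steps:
m(K, u) = -8 - u (m(K, u) = -9 + (1 - u) = -8 - u)
A(y, R) = 55 + y (A(y, R) = y - 1*(-55) = y + 55 = 55 + y)
(-6693 + S)*(A(m(4, 8), 213) - 2899) = (-6693 + 9204)*((55 + (-8 - 1*8)) - 2899) = 2511*((55 + (-8 - 8)) - 2899) = 2511*((55 - 16) - 2899) = 2511*(39 - 2899) = 2511*(-2860) = -7181460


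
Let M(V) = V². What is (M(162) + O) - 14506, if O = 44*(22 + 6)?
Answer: 12970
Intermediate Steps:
O = 1232 (O = 44*28 = 1232)
(M(162) + O) - 14506 = (162² + 1232) - 14506 = (26244 + 1232) - 14506 = 27476 - 14506 = 12970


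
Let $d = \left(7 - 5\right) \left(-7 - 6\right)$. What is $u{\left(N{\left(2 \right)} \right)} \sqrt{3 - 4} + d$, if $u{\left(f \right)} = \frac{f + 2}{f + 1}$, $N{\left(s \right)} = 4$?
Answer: $-26 + \frac{6 i}{5} \approx -26.0 + 1.2 i$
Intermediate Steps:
$d = -26$ ($d = 2 \left(-13\right) = -26$)
$u{\left(f \right)} = \frac{2 + f}{1 + f}$
$u{\left(N{\left(2 \right)} \right)} \sqrt{3 - 4} + d = \frac{2 + 4}{1 + 4} \sqrt{3 - 4} - 26 = \frac{1}{5} \cdot 6 \sqrt{-1} - 26 = \frac{1}{5} \cdot 6 i - 26 = \frac{6 i}{5} - 26 = -26 + \frac{6 i}{5}$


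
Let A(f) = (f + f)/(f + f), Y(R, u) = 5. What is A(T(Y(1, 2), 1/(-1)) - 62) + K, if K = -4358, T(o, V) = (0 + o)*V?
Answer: -4357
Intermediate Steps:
T(o, V) = V*o (T(o, V) = o*V = V*o)
A(f) = 1 (A(f) = (2*f)/((2*f)) = (2*f)*(1/(2*f)) = 1)
A(T(Y(1, 2), 1/(-1)) - 62) + K = 1 - 4358 = -4357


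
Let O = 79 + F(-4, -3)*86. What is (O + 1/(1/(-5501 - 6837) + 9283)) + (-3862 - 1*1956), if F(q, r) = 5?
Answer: -608059151439/114533653 ≈ -5309.0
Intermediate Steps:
O = 509 (O = 79 + 5*86 = 79 + 430 = 509)
(O + 1/(1/(-5501 - 6837) + 9283)) + (-3862 - 1*1956) = (509 + 1/(1/(-5501 - 6837) + 9283)) + (-3862 - 1*1956) = (509 + 1/(1/(-12338) + 9283)) + (-3862 - 1956) = (509 + 1/(-1/12338 + 9283)) - 5818 = (509 + 1/(114533653/12338)) - 5818 = (509 + 12338/114533653) - 5818 = 58297641715/114533653 - 5818 = -608059151439/114533653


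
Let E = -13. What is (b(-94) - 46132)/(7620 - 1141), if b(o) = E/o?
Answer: -4336395/609026 ≈ -7.1202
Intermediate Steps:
b(o) = -13/o
(b(-94) - 46132)/(7620 - 1141) = (-13/(-94) - 46132)/(7620 - 1141) = (-13*(-1/94) - 46132)/6479 = (13/94 - 46132)*(1/6479) = -4336395/94*1/6479 = -4336395/609026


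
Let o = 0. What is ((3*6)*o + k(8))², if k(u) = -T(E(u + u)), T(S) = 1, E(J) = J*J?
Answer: 1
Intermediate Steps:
E(J) = J²
k(u) = -1 (k(u) = -1*1 = -1)
((3*6)*o + k(8))² = ((3*6)*0 - 1)² = (18*0 - 1)² = (0 - 1)² = (-1)² = 1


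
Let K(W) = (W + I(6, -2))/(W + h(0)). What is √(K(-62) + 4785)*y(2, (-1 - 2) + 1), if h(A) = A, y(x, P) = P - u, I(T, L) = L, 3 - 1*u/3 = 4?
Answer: √4599377/31 ≈ 69.181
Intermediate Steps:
u = -3 (u = 9 - 3*4 = 9 - 12 = -3)
y(x, P) = 3 + P (y(x, P) = P - 1*(-3) = P + 3 = 3 + P)
K(W) = (-2 + W)/W (K(W) = (W - 2)/(W + 0) = (-2 + W)/W)
√(K(-62) + 4785)*y(2, (-1 - 2) + 1) = √((-2 - 62)/(-62) + 4785)*(3 + ((-1 - 2) + 1)) = √(-1/62*(-64) + 4785)*(3 + (-3 + 1)) = √(32/31 + 4785)*(3 - 2) = √(148367/31)*1 = (√4599377/31)*1 = √4599377/31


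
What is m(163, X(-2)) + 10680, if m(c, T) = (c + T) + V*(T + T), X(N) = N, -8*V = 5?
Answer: 21687/2 ≈ 10844.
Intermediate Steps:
V = -5/8 (V = -⅛*5 = -5/8 ≈ -0.62500)
m(c, T) = c - T/4 (m(c, T) = (c + T) - 5*(T + T)/8 = (T + c) - 5*T/4 = c - T/4)
m(163, X(-2)) + 10680 = (163 - ¼*(-2)) + 10680 = (163 + ½) + 10680 = 327/2 + 10680 = 21687/2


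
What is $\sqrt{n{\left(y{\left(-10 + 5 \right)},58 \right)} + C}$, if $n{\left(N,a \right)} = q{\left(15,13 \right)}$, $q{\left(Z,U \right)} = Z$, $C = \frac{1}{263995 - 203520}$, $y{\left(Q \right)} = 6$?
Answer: $\frac{\sqrt{2194337794}}{12095} \approx 3.873$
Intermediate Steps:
$C = \frac{1}{60475} \approx 1.6536 \cdot 10^{-5}$
$n{\left(N,a \right)} = 15$
$\sqrt{n{\left(y{\left(-10 + 5 \right)},58 \right)} + C} = \sqrt{15 + \frac{1}{60475}} = \sqrt{\frac{907126}{60475}} = \frac{\sqrt{2194337794}}{12095}$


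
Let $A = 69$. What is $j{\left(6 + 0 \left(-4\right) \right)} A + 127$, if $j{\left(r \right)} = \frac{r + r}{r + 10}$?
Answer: $\frac{715}{4} \approx 178.75$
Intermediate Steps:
$j{\left(r \right)} = \frac{2 r}{10 + r}$
$j{\left(6 + 0 \left(-4\right) \right)} A + 127 = \frac{2 \left(6 + 0 \left(-4\right)\right)}{10 + \left(6 + 0 \left(-4\right)\right)} 69 + 127 = \frac{2 \left(6 + 0\right)}{10 + \left(6 + 0\right)} 69 + 127 = 2 \cdot 6 \frac{1}{10 + 6} \cdot 69 + 127 = 2 \cdot 6 \cdot \frac{1}{16} \cdot 69 + 127 = \frac{3}{4} \cdot 69 + 127 = \frac{207}{4} + 127 = \frac{715}{4}$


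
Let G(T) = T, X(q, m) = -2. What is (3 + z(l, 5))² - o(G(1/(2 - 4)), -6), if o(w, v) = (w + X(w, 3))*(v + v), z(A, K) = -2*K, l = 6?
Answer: 19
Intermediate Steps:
o(w, v) = 2*v*(-2 + w) (o(w, v) = (w - 2)*(v + v) = (-2 + w)*(2*v) = 2*v*(-2 + w))
(3 + z(l, 5))² - o(G(1/(2 - 4)), -6) = (3 - 2*5)² - 2*(-6)*(-2 + 1/(2 - 4)) = (3 - 10)² - 2*(-6)*(-2 + 1/(-2)) = (-7)² - 2*(-6)*(-2 - ½) = 49 - 2*(-6)*(-5)/2 = 49 - 1*30 = 49 - 30 = 19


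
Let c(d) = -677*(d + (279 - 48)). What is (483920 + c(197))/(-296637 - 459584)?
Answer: -194164/756221 ≈ -0.25676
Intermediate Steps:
c(d) = -156387 - 677*d (c(d) = -677*(d + 231) = -677*(231 + d) = -156387 - 677*d)
(483920 + c(197))/(-296637 - 459584) = (483920 + (-156387 - 677*197))/(-296637 - 459584) = (483920 + (-156387 - 133369))/(-756221) = (483920 - 289756)*(-1/756221) = 194164*(-1/756221) = -194164/756221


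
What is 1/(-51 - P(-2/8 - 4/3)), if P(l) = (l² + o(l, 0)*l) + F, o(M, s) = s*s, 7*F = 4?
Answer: -1008/54511 ≈ -0.018492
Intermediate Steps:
F = 4/7 (F = (⅐)*4 = 4/7 ≈ 0.57143)
o(M, s) = s²
P(l) = 4/7 + l² (P(l) = (l² + 0²*l) + 4/7 = (l² + 0*l) + 4/7 = (l² + 0) + 4/7 = l² + 4/7 = 4/7 + l²)
1/(-51 - P(-2/8 - 4/3)) = 1/(-51 - (4/7 + (-2/8 - 4/3)²)) = 1/(-51 - (4/7 + (-2*⅛ - 4*⅓)²)) = 1/(-51 - (4/7 + (-¼ - 4/3)²)) = 1/(-51 - (4/7 + (-19/12)²)) = 1/(-51 - (4/7 + 361/144)) = 1/(-51 - 1*3103/1008) = 1/(-51 - 3103/1008) = 1/(-54511/1008) = -1008/54511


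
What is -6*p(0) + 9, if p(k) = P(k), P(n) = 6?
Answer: -27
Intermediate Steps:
p(k) = 6
-6*p(0) + 9 = -6*6 + 9 = -36 + 9 = -27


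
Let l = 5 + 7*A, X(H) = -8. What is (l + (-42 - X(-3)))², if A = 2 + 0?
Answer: 225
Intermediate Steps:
A = 2
l = 19 (l = 5 + 7*2 = 5 + 14 = 19)
(l + (-42 - X(-3)))² = (19 + (-42 - 1*(-8)))² = (19 + (-42 + 8))² = (19 - 34)² = (-15)² = 225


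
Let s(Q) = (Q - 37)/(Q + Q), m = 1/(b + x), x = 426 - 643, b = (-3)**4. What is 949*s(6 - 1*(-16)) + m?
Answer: -484001/1496 ≈ -323.53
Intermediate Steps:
b = 81
x = -217
m = -1/136 (m = 1/(81 - 217) = 1/(-136) = -1/136 ≈ -0.0073529)
s(Q) = (-37 + Q)/(2*Q) (s(Q) = (-37 + Q)/((2*Q)) = (-37 + Q)*(1/(2*Q)) = (-37 + Q)/(2*Q))
949*s(6 - 1*(-16)) + m = 949*((-37 + (6 - 1*(-16)))/(2*(6 - 1*(-16)))) - 1/136 = 949*((-37 + (6 + 16))/(2*(6 + 16))) - 1/136 = 949*((1/2)*(-37 + 22)/22) - 1/136 = 949*((1/2)*(1/22)*(-15)) - 1/136 = 949*(-15/44) - 1/136 = -14235/44 - 1/136 = -484001/1496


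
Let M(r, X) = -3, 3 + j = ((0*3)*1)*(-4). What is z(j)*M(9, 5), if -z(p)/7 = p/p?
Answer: 21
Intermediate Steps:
j = -3 (j = -3 + ((0*3)*1)*(-4) = -3 + (0*1)*(-4) = -3 + 0*(-4) = -3 + 0 = -3)
z(p) = -7 (z(p) = -7*p/p = -7*1 = -7)
z(j)*M(9, 5) = -7*(-3) = 21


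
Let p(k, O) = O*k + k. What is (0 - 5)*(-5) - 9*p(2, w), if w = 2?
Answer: -29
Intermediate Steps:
p(k, O) = k + O*k
(0 - 5)*(-5) - 9*p(2, w) = (0 - 5)*(-5) - 18*(1 + 2) = -5*(-5) - 18*3 = 25 - 9*6 = 25 - 54 = -29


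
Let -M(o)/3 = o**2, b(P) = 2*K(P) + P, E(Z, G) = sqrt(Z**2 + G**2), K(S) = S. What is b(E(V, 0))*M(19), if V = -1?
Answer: -3249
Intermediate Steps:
E(Z, G) = sqrt(G**2 + Z**2)
b(P) = 3*P (b(P) = 2*P + P = 3*P)
M(o) = -3*o**2
b(E(V, 0))*M(19) = (3*sqrt(0**2 + (-1)**2))*(-3*19**2) = (3*sqrt(0 + 1))*(-3*361) = (3*sqrt(1))*(-1083) = (3*1)*(-1083) = 3*(-1083) = -3249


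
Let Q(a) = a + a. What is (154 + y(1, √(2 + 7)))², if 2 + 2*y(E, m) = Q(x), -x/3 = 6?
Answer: 18225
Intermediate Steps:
x = -18 (x = -3*6 = -18)
Q(a) = 2*a
y(E, m) = -19 (y(E, m) = -1 + (2*(-18))/2 = -1 + (½)*(-36) = -1 - 18 = -19)
(154 + y(1, √(2 + 7)))² = (154 - 19)² = 135² = 18225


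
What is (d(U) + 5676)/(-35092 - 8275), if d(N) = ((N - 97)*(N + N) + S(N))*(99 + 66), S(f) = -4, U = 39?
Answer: 741444/43367 ≈ 17.097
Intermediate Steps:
d(N) = -660 + 330*N*(-97 + N) (d(N) = ((N - 97)*(N + N) - 4)*(99 + 66) = ((-97 + N)*(2*N) - 4)*165 = (2*N*(-97 + N) - 4)*165 = (-4 + 2*N*(-97 + N))*165 = -660 + 330*N*(-97 + N))
(d(U) + 5676)/(-35092 - 8275) = ((-660 - 32010*39 + 330*39²) + 5676)/(-35092 - 8275) = ((-660 - 1248390 + 330*1521) + 5676)/(-43367) = ((-660 - 1248390 + 501930) + 5676)*(-1/43367) = (-747120 + 5676)*(-1/43367) = -741444*(-1/43367) = 741444/43367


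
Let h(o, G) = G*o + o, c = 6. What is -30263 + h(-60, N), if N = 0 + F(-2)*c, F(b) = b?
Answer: -29603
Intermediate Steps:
N = -12 (N = 0 - 2*6 = 0 - 12 = -12)
h(o, G) = o + G*o
-30263 + h(-60, N) = -30263 - 60*(1 - 12) = -30263 - 60*(-11) = -30263 + 660 = -29603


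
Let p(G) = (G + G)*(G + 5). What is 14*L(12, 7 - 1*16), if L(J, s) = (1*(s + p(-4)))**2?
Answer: 4046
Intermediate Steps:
p(G) = 2*G*(5 + G) (p(G) = (2*G)*(5 + G) = 2*G*(5 + G))
L(J, s) = (-8 + s)**2 (L(J, s) = (1*(s + 2*(-4)*(5 - 4)))**2 = (1*(s + 2*(-4)*1))**2 = (1*(s - 8))**2 = (1*(-8 + s))**2 = (-8 + s)**2)
14*L(12, 7 - 1*16) = 14*(-8 + (7 - 1*16))**2 = 14*(-8 + (7 - 16))**2 = 14*(-8 - 9)**2 = 14*(-17)**2 = 14*289 = 4046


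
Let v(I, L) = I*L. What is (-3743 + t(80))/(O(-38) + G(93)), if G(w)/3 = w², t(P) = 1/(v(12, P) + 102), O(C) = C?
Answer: -3975065/27515358 ≈ -0.14447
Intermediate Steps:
t(P) = 1/(102 + 12*P) (t(P) = 1/(12*P + 102) = 1/(102 + 12*P))
G(w) = 3*w²
(-3743 + t(80))/(O(-38) + G(93)) = (-3743 + 1/(6*(17 + 2*80)))/(-38 + 3*93²) = (-3743 + 1/(6*(17 + 160)))/(-38 + 3*8649) = (-3743 + (⅙)/177)/(-38 + 25947) = (-3743 + (⅙)*(1/177))/25909 = (-3743 + 1/1062)*(1/25909) = -3975065/1062*1/25909 = -3975065/27515358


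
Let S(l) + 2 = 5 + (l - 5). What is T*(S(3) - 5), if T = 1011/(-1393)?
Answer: 4044/1393 ≈ 2.9031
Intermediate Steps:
S(l) = -2 + l (S(l) = -2 + (5 + (l - 5)) = -2 + (5 + (-5 + l)) = -2 + l)
T = -1011/1393 (T = 1011*(-1/1393) = -1011/1393 ≈ -0.72577)
T*(S(3) - 5) = -1011*((-2 + 3) - 5)/1393 = -1011*(1 - 5)/1393 = -1011/1393*(-4) = 4044/1393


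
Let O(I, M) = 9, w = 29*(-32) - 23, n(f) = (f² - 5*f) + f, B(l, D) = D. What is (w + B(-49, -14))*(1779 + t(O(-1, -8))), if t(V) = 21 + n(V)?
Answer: -1780425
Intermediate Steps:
n(f) = f² - 4*f
w = -951 (w = -928 - 23 = -951)
t(V) = 21 + V*(-4 + V)
(w + B(-49, -14))*(1779 + t(O(-1, -8))) = (-951 - 14)*(1779 + (21 + 9*(-4 + 9))) = -965*(1779 + (21 + 9*5)) = -965*(1779 + (21 + 45)) = -965*(1779 + 66) = -965*1845 = -1780425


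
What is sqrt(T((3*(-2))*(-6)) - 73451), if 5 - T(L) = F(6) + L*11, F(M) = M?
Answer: 2*I*sqrt(18462) ≈ 271.75*I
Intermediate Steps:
T(L) = -1 - 11*L (T(L) = 5 - (6 + L*11) = 5 - (6 + 11*L) = 5 + (-6 - 11*L) = -1 - 11*L)
sqrt(T((3*(-2))*(-6)) - 73451) = sqrt((-1 - 11*3*(-2)*(-6)) - 73451) = sqrt((-1 - (-66)*(-6)) - 73451) = sqrt((-1 - 11*36) - 73451) = sqrt((-1 - 396) - 73451) = sqrt(-397 - 73451) = sqrt(-73848) = 2*I*sqrt(18462)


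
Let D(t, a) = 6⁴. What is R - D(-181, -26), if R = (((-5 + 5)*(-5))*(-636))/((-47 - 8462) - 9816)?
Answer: -1296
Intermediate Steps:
D(t, a) = 1296
R = 0 (R = ((0*(-5))*(-636))/(-8509 - 9816) = (0*(-636))/(-18325) = 0*(-1/18325) = 0)
R - D(-181, -26) = 0 - 1*1296 = 0 - 1296 = -1296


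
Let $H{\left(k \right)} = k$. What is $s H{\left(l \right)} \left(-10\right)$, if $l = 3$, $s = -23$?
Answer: $690$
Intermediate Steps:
$s H{\left(l \right)} \left(-10\right) = \left(-23\right) 3 \left(-10\right) = \left(-69\right) \left(-10\right) = 690$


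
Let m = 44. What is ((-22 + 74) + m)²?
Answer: 9216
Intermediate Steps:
((-22 + 74) + m)² = ((-22 + 74) + 44)² = (52 + 44)² = 96² = 9216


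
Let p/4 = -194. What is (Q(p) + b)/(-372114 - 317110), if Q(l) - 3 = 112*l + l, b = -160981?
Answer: 124333/344612 ≈ 0.36079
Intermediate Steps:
p = -776 (p = 4*(-194) = -776)
Q(l) = 3 + 113*l (Q(l) = 3 + (112*l + l) = 3 + 113*l)
(Q(p) + b)/(-372114 - 317110) = ((3 + 113*(-776)) - 160981)/(-372114 - 317110) = ((3 - 87688) - 160981)/(-689224) = (-87685 - 160981)*(-1/689224) = -248666*(-1/689224) = 124333/344612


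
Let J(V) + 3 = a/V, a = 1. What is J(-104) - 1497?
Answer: -156001/104 ≈ -1500.0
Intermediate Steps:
J(V) = -3 + 1/V
J(-104) - 1497 = (-3 + 1/(-104)) - 1497 = (-3 - 1/104) - 1497 = -313/104 - 1497 = -156001/104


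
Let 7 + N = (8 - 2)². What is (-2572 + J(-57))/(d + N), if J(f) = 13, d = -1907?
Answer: 853/626 ≈ 1.3626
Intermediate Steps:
N = 29 (N = -7 + (8 - 2)² = -7 + 6² = -7 + 36 = 29)
(-2572 + J(-57))/(d + N) = (-2572 + 13)/(-1907 + 29) = -2559/(-1878) = -2559*(-1/1878) = 853/626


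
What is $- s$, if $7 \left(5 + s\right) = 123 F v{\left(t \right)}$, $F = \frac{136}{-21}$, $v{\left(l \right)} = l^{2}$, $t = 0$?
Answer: $5$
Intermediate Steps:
$F = - \frac{136}{21}$ ($F = 136 \left(- \frac{1}{21}\right) = - \frac{136}{21} \approx -6.4762$)
$s = -5$ ($s = -5 + \frac{123 \left(- \frac{136}{21}\right) 0^{2}}{7} = -5 + \frac{\left(- \frac{5576}{7}\right) 0}{7} = -5 + \frac{1}{7} \cdot 0 = -5 + 0 = -5$)
$- s = \left(-1\right) \left(-5\right) = 5$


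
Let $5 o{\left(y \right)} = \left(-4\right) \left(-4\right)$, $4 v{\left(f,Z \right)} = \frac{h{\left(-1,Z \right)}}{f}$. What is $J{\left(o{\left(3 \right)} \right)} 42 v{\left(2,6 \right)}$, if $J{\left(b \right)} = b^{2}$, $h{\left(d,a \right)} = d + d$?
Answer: $- \frac{2688}{25} \approx -107.52$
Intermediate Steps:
$h{\left(d,a \right)} = 2 d$
$v{\left(f,Z \right)} = - \frac{1}{2 f}$ ($v{\left(f,Z \right)} = \frac{2 \left(-1\right) \frac{1}{f}}{4} = \frac{\left(-2\right) \frac{1}{f}}{4} = - \frac{1}{2 f}$)
$o{\left(y \right)} = \frac{16}{5}$ ($o{\left(y \right)} = \frac{\left(-4\right) \left(-4\right)}{5} = \frac{1}{5} \cdot 16 = \frac{16}{5}$)
$J{\left(o{\left(3 \right)} \right)} 42 v{\left(2,6 \right)} = \left(\frac{16}{5}\right)^{2} \cdot 42 \left(- \frac{1}{2 \cdot 2}\right) = \frac{256}{25} \cdot 42 \left(\left(- \frac{1}{2}\right) \frac{1}{2}\right) = \frac{10752}{25} \left(- \frac{1}{4}\right) = - \frac{2688}{25}$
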